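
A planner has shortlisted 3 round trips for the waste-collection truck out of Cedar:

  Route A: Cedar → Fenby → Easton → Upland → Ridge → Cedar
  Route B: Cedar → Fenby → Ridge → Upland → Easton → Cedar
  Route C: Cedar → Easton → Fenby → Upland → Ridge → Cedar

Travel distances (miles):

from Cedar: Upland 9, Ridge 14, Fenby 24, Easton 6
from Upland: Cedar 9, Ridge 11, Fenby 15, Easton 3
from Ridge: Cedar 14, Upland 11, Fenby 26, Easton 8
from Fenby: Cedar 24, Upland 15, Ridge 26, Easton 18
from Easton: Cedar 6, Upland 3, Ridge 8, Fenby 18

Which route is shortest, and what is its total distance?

Route A: 24 + 18 + 3 + 11 + 14 = 70
Route B: 24 + 26 + 11 + 3 + 6 = 70
Route C: 6 + 18 + 15 + 11 + 14 = 64

Shortest is Route C, total 64 miles.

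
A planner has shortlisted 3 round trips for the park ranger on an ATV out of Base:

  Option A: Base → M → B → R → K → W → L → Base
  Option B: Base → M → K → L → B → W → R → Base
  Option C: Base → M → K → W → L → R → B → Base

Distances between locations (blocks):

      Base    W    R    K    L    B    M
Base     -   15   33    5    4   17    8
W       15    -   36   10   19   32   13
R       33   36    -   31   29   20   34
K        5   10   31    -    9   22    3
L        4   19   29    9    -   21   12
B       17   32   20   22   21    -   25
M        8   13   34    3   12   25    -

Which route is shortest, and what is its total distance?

Option A: 8 + 25 + 20 + 31 + 10 + 19 + 4 = 117
Option B: 8 + 3 + 9 + 21 + 32 + 36 + 33 = 142
Option C: 8 + 3 + 10 + 19 + 29 + 20 + 17 = 106

106 blocks — Option C is the shortest.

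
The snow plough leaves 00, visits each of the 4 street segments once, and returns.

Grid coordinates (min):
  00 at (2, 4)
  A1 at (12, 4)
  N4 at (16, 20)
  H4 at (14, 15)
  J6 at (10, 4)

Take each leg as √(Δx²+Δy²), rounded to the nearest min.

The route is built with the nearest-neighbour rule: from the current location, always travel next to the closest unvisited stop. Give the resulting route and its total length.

Nearest-neighbour total = 47 min; route 00 → J6 → A1 → H4 → N4 → 00.

00 → [J6:8 / A1:10 / H4:16 / N4:21] → J6 (8)
J6 → [A1:2 / H4:12 / N4:17] → A1 (2)
A1 → [H4:11 / N4:16] → H4 (11)
H4 → [N4:5] → N4 (5)
Return N4→00: 21.
Total = 8 + 2 + 11 + 5 + 21 = 47.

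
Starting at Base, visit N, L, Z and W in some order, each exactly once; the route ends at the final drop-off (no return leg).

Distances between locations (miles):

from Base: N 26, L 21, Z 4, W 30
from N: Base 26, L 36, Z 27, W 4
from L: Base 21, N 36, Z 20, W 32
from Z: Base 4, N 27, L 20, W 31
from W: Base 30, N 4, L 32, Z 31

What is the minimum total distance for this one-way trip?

60 miles — the minimum one-way total.

There are 4! = 24 possible orderings.
Base - N - L - Z - W: 26+36+20+31 = 113
Base - N - L - W - Z: 26+36+32+31 = 125
Base - N - Z - L - W: 26+27+20+32 = 105
Base - N - Z - W - L: 26+27+31+32 = 116
Base - N - W - L - Z: 26+4+32+20 = 82
Base - N - W - Z - L: 26+4+31+20 = 81
Base - L - N - Z - W: 21+36+27+31 = 115
Base - L - N - W - Z: 21+36+4+31 = 92
Base - L - Z - N - W: 21+20+27+4 = 72
Base - L - Z - W - N: 21+20+31+4 = 76
Base - L - W - N - Z: 21+32+4+27 = 84
Base - L - W - Z - N: 21+32+31+27 = 111
Base - Z - N - L - W: 4+27+36+32 = 99
Base - Z - N - W - L: 4+27+4+32 = 67
… (10 more)
Base - Z - L - W - N: 4+20+32+4 = 60  ← best
The minimum is 60.
One shortest path: Base → Z → L → W → N.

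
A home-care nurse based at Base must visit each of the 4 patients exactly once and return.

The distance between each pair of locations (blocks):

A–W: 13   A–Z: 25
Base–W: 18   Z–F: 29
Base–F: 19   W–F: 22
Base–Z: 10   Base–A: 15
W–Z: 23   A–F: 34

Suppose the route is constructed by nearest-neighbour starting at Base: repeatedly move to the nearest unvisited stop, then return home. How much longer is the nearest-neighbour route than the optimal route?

From Base: Z=10, A=15, W=18, F=19 → choose Z (10).
From Z: W=23, A=25, F=29 → choose W (23).
From W: A=13, F=22 → choose A (13).
From A: F=34 → choose F (34).
NN route Base → Z → W → A → F → Base costs 99.
Optimal: Base → A → W → F → Z → Base costs 89 (by enumerating all 12 distinct tours).
Excess = 99 − 89 = 10.

10 blocks longer than the optimal tour.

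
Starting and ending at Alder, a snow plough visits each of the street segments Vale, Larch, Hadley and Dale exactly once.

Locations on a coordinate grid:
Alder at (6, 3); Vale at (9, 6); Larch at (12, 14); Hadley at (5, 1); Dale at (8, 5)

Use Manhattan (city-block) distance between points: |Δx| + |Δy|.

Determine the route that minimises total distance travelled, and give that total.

Shortest round trip = 40.

Alder - Vale - Larch - Hadley - Dale - Alder: 6+11+20+7+4 = 48
Alder - Vale - Larch - Dale - Hadley - Alder: 6+11+13+7+3 = 40
Alder - Vale - Hadley - Larch - Dale - Alder: 6+9+20+13+4 = 52
Alder - Vale - Hadley - Dale - Larch - Alder: 6+9+7+13+17 = 52
Alder - Vale - Dale - Larch - Hadley - Alder: 6+2+13+20+3 = 44
Alder - Vale - Dale - Hadley - Larch - Alder: 6+2+7+20+17 = 52
Alder - Larch - Vale - Hadley - Dale - Alder: 17+11+9+7+4 = 48
Alder - Larch - Vale - Dale - Hadley - Alder: 17+11+2+7+3 = 40
Alder - Larch - Hadley - Vale - Dale - Alder: 17+20+9+2+4 = 52
Alder - Larch - Dale - Vale - Hadley - Alder: 17+13+2+9+3 = 44
Alder - Hadley - Vale - Larch - Dale - Alder: 3+9+11+13+4 = 40
Alder - Hadley - Larch - Vale - Dale - Alder: 3+20+11+2+4 = 40
The minimum is 40.
One optimal route: Alder → Vale → Larch → Dale → Hadley → Alder (or its reverse).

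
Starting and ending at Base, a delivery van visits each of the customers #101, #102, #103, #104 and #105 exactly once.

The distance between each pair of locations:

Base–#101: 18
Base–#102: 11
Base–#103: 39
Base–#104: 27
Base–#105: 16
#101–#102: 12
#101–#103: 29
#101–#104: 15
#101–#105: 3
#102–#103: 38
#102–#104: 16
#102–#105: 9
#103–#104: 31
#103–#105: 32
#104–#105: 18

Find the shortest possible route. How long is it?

With 5 stops there are 5!/2 = 60 distinct round trips (a route and its reverse cost the same).
Base-#101-#102-#103-#104-#105-Base: 18+12+38+31+18+16 = 133
Base-#101-#102-#103-#105-#104-Base: 18+12+38+32+18+27 = 145
Base-#101-#102-#104-#103-#105-Base: 18+12+16+31+32+16 = 125
Base-#101-#102-#104-#105-#103-Base: 18+12+16+18+32+39 = 135
Base-#101-#102-#105-#103-#104-Base: 18+12+9+32+31+27 = 129
Base-#101-#102-#105-#104-#103-Base: 18+12+9+18+31+39 = 127
Base-#101-#103-#102-#104-#105-Base: 18+29+38+16+18+16 = 135
Base-#101-#103-#102-#105-#104-Base: 18+29+38+9+18+27 = 139
Base-#101-#103-#104-#102-#105-Base: 18+29+31+16+9+16 = 119
Base-#101-#103-#104-#105-#102-Base: 18+29+31+18+9+11 = 116
Base-#101-#103-#105-#102-#104-Base: 18+29+32+9+16+27 = 131
Base-#101-#103-#105-#104-#102-Base: 18+29+32+18+16+11 = 124
Base-#101-#104-#102-#103-#105-Base: 18+15+16+38+32+16 = 135
Base-#101-#104-#102-#105-#103-Base: 18+15+16+9+32+39 = 129
… (46 more)
Base-#102-#104-#103-#101-#105-Base: 11+16+31+29+3+16 = 106  ← best
The minimum is 106.
One optimal route: Base → #102 → #104 → #103 → #101 → #105 → Base (or its reverse).

Minimum total distance: 106.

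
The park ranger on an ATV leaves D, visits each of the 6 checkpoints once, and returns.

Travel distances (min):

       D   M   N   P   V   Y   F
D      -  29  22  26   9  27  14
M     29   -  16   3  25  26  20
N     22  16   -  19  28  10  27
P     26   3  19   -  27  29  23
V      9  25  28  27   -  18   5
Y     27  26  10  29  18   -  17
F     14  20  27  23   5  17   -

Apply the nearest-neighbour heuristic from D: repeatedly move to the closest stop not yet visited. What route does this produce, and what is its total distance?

Total distance 86 min via the nearest-neighbour route D → V → F → Y → N → M → P → D.

From D: distances to unvisited — V=9, F=14, N=22, P=26, Y=27, M=29. Nearest is V (9).
From V: distances to unvisited — F=5, Y=18, M=25, P=27, N=28. Nearest is F (5).
From F: distances to unvisited — Y=17, M=20, P=23, N=27. Nearest is Y (17).
From Y: distances to unvisited — N=10, M=26, P=29. Nearest is N (10).
From N: distances to unvisited — M=16, P=19. Nearest is M (16).
From M: distances to unvisited — P=3. Nearest is P (3).
Return P→D: 26.
Total = 9 + 5 + 17 + 10 + 16 + 3 + 26 = 86.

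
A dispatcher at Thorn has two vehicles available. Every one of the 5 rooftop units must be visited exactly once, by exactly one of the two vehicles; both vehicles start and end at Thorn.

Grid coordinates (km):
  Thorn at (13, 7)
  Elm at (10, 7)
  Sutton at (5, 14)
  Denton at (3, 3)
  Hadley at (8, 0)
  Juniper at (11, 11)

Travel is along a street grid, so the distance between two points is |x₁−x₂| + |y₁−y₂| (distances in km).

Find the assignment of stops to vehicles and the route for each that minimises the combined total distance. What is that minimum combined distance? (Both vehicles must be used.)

54 km — the smallest possible combined total.

Try each way of splitting the stops between the two vehicles (each non-empty) and, for each split, find the best tour for each vehicle:
  {Elm} + {Sutton, Denton, Hadley, Juniper}: 6 + 48 = 54
  {Sutton} + {Elm, Denton, Hadley, Juniper}: 30 + 42 = 72
  {Elm, Sutton} + {Denton, Hadley, Juniper}: 30 + 42 = 72
  {Denton} + {Elm, Sutton, Hadley, Juniper}: 28 + 44 = 72
  {Elm, Denton} + {Sutton, Hadley, Juniper}: 28 + 44 = 72
  {Sutton, Denton} + {Elm, Hadley, Juniper}: 42 + 32 = 74
  … (15 splits in total)
Best: vehicle 1 Thorn → Elm → Thorn = 6; vehicle 2 Thorn → Hadley → Denton → Sutton → Juniper → Thorn = 48; combined 54.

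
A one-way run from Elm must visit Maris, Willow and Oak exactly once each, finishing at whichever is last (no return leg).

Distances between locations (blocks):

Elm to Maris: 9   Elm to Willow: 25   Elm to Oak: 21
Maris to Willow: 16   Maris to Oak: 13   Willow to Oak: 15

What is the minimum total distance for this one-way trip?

Shortest open route: 37 blocks.

There are 3! = 6 possible orderings.
Elm → Maris → Willow → Oak: 9+16+15 = 40
Elm → Maris → Oak → Willow: 9+13+15 = 37
Elm → Willow → Maris → Oak: 25+16+13 = 54
Elm → Willow → Oak → Maris: 25+15+13 = 53
Elm → Oak → Maris → Willow: 21+13+16 = 50
Elm → Oak → Willow → Maris: 21+15+16 = 52
The minimum is 37.
One shortest path: Elm → Maris → Oak → Willow.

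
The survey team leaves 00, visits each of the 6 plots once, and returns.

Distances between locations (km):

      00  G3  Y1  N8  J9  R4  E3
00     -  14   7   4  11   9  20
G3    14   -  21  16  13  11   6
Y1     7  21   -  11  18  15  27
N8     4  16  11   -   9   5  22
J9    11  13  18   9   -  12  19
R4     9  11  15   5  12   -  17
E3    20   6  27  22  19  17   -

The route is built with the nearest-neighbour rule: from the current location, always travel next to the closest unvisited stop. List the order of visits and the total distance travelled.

Total distance 70 km via the nearest-neighbour route 00 → N8 → R4 → G3 → E3 → J9 → Y1 → 00.

At 00 the remaining stops are N8 4, Y1 7, R4 9, J9 11, G3 14, E3 20; go to N8.
At N8 the remaining stops are R4 5, J9 9, Y1 11, G3 16, E3 22; go to R4.
At R4 the remaining stops are G3 11, J9 12, Y1 15, E3 17; go to G3.
At G3 the remaining stops are E3 6, J9 13, Y1 21; go to E3.
At E3 the remaining stops are J9 19, Y1 27; go to J9.
At J9 the remaining stops are Y1 18; go to Y1.
Return Y1→00: 7.
Total = 4 + 5 + 11 + 6 + 19 + 18 + 7 = 70.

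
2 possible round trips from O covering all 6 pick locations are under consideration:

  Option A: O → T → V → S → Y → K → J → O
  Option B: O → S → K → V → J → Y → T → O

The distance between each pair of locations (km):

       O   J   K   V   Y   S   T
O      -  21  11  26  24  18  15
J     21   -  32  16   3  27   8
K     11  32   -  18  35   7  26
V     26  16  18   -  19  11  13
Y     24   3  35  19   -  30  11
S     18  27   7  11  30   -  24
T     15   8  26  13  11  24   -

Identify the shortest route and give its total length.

Option A: 15 + 13 + 11 + 30 + 35 + 32 + 21 = 157
Option B: 18 + 7 + 18 + 16 + 3 + 11 + 15 = 88

Shortest is Option B, total 88 km.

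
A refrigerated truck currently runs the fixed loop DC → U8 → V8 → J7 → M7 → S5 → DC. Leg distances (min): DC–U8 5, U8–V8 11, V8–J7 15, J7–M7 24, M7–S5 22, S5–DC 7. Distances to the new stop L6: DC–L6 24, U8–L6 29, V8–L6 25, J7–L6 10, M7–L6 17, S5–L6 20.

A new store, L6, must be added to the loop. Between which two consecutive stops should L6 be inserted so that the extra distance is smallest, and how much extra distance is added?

Minimum extra distance: 3 min, inserting L6 between J7 and M7.

Insertion cost between consecutive stops i–j is d(i,L6) + d(L6,j) − d(i,j):
  between DC and U8: 24 + 29 − 5 = 48
  between U8 and V8: 29 + 25 − 11 = 43
  between V8 and J7: 25 + 10 − 15 = 20
  between J7 and M7: 10 + 17 − 24 = 3
  between M7 and S5: 17 + 20 − 22 = 15
  between S5 and DC: 20 + 24 − 7 = 37
Cheapest insertion is between J7 and M7, adding 3.
New total = 84 + 3 = 87.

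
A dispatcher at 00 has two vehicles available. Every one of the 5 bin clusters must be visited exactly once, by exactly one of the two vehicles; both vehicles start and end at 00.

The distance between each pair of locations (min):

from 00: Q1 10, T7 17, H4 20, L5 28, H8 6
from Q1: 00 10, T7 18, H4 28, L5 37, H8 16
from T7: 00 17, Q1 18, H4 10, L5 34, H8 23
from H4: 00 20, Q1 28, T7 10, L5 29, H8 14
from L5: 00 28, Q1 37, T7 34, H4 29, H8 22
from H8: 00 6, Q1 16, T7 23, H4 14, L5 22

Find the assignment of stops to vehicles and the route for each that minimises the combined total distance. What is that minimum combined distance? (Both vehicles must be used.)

Check every non-empty split of the stops between the two vehicles; for each half take its own optimal tour:
  {Q1} + {T7, H4, L5, H8}: 20 + 84 = 104
  {T7} + {Q1, H4, L5, H8}: 34 + 95 = 129
  {Q1, T7} + {H4, L5, H8}: 45 + 77 = 122
  {H4} + {Q1, T7, L5, H8}: 40 + 90 = 130
  {Q1, H4} + {T7, L5, H8}: 58 + 79 = 137
  {T7, H4} + {Q1, L5, H8}: 47 + 75 = 122
  … (15 splits in total)
Best: vehicle 1 00 → Q1 → 00 = 20; vehicle 2 00 → T7 → H4 → L5 → H8 → 00 = 84; combined 104.

104 min — the smallest possible combined total.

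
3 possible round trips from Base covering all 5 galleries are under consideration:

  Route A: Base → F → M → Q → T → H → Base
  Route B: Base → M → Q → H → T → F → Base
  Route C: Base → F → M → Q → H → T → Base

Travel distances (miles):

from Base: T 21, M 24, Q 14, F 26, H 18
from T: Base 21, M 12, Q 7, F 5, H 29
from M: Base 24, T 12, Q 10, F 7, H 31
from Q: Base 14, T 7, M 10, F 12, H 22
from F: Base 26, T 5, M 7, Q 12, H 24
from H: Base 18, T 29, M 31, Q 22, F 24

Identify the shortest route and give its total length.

97 miles — Route A is the shortest.

Route A: 26 + 7 + 10 + 7 + 29 + 18 = 97
Route B: 24 + 10 + 22 + 29 + 5 + 26 = 116
Route C: 26 + 7 + 10 + 22 + 29 + 21 = 115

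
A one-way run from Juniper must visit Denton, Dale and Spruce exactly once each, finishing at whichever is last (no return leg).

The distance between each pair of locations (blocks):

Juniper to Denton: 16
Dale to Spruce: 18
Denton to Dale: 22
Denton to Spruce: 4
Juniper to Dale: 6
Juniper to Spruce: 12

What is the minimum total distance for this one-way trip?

28 blocks — the minimum one-way total.

There are 3! = 6 possible orderings.
Juniper - Denton - Dale - Spruce: 16+22+18 = 56
Juniper - Denton - Spruce - Dale: 16+4+18 = 38
Juniper - Dale - Denton - Spruce: 6+22+4 = 32
Juniper - Dale - Spruce - Denton: 6+18+4 = 28
Juniper - Spruce - Denton - Dale: 12+4+22 = 38
Juniper - Spruce - Dale - Denton: 12+18+22 = 52
The minimum is 28.
One shortest path: Juniper → Dale → Spruce → Denton.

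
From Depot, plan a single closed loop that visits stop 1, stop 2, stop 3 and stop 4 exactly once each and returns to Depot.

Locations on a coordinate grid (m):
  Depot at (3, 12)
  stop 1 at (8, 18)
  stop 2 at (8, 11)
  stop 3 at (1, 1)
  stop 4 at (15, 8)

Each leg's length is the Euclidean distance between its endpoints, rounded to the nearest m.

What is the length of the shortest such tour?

50 m — the shortest possible round trip.

With 4 stops there are 4!/2 = 12 distinct round trips (a route and its reverse cost the same).
Depot→stop 1→stop 2→stop 3→stop 4→Depot: 8+7+12+16+13 = 56
Depot→stop 1→stop 2→stop 4→stop 3→Depot: 8+7+8+16+11 = 50
Depot→stop 1→stop 3→stop 2→stop 4→Depot: 8+18+12+8+13 = 59
Depot→stop 1→stop 3→stop 4→stop 2→Depot: 8+18+16+8+5 = 55
Depot→stop 1→stop 4→stop 2→stop 3→Depot: 8+12+8+12+11 = 51
Depot→stop 1→stop 4→stop 3→stop 2→Depot: 8+12+16+12+5 = 53
Depot→stop 2→stop 1→stop 3→stop 4→Depot: 5+7+18+16+13 = 59
Depot→stop 2→stop 1→stop 4→stop 3→Depot: 5+7+12+16+11 = 51
Depot→stop 2→stop 3→stop 1→stop 4→Depot: 5+12+18+12+13 = 60
Depot→stop 2→stop 4→stop 1→stop 3→Depot: 5+8+12+18+11 = 54
Depot→stop 3→stop 1→stop 2→stop 4→Depot: 11+18+7+8+13 = 57
Depot→stop 3→stop 2→stop 1→stop 4→Depot: 11+12+7+12+13 = 55
The minimum is 50.
One optimal route: Depot → stop 1 → stop 2 → stop 4 → stop 3 → Depot (or its reverse).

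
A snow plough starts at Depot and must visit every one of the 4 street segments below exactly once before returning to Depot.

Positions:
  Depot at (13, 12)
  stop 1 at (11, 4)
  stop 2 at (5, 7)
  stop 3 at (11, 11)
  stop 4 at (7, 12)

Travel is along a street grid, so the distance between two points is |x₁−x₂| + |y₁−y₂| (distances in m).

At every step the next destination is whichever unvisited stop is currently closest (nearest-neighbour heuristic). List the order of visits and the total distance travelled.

Total distance 34 m via the nearest-neighbour route Depot → stop 3 → stop 4 → stop 2 → stop 1 → Depot.

From Depot: distances to unvisited — stop 3=3, stop 4=6, stop 1=10, stop 2=13. Nearest is stop 3 (3).
From stop 3: distances to unvisited — stop 4=5, stop 1=7, stop 2=10. Nearest is stop 4 (5).
From stop 4: distances to unvisited — stop 2=7, stop 1=12. Nearest is stop 2 (7).
From stop 2: distances to unvisited — stop 1=9. Nearest is stop 1 (9).
Return stop 1→Depot: 10.
Total = 3 + 5 + 7 + 9 + 10 = 34.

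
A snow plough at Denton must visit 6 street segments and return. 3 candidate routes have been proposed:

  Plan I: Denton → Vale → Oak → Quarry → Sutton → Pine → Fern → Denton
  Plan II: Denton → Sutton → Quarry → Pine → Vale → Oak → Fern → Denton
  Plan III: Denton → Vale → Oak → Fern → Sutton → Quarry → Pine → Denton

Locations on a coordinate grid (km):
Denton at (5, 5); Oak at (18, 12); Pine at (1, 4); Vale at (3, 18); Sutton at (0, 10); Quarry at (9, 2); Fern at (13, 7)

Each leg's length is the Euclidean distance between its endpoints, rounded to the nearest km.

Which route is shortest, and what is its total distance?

Shortest is Plan II, total 72 km.

Plan I: 13 + 16 + 13 + 12 + 6 + 12 + 8 = 80
Plan II: 7 + 12 + 8 + 14 + 16 + 7 + 8 = 72
Plan III: 13 + 16 + 7 + 13 + 12 + 8 + 4 = 73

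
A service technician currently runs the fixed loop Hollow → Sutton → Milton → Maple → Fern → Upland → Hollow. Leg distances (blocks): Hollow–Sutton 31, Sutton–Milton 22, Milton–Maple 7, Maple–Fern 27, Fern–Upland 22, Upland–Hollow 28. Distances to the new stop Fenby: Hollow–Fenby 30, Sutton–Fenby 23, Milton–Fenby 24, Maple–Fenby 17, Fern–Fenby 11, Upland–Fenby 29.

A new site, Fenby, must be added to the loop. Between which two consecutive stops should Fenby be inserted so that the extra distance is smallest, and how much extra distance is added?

Minimum extra distance: 1 blocks, inserting Fenby between Maple and Fern.

Insertion cost between consecutive stops i–j is d(i,Fenby) + d(Fenby,j) − d(i,j):
  between Hollow and Sutton: 30 + 23 − 31 = 22
  between Sutton and Milton: 23 + 24 − 22 = 25
  between Milton and Maple: 24 + 17 − 7 = 34
  between Maple and Fern: 17 + 11 − 27 = 1
  between Fern and Upland: 11 + 29 − 22 = 18
  between Upland and Hollow: 29 + 30 − 28 = 31
Cheapest insertion is between Maple and Fern, adding 1.
New total = 137 + 1 = 138.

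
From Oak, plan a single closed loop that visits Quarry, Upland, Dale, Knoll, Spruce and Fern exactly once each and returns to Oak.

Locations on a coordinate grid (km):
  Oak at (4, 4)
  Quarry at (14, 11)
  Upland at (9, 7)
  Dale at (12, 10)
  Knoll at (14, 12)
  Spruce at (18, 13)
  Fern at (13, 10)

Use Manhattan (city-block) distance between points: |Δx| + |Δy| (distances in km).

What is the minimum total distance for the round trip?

With 6 stops there are 6!/2 = 360 distinct round trips (a route and its reverse cost the same).
Oak → Quarry → Upland → Dale → Knoll → Spruce → Fern → Oak: 17+9+6+4+5+8+15 = 64
Oak → Quarry → Upland → Dale → Knoll → Fern → Spruce → Oak: 17+9+6+4+3+8+23 = 70
Oak → Quarry → Upland → Dale → Spruce → Knoll → Fern → Oak: 17+9+6+9+5+3+15 = 64
Oak → Quarry → Upland → Dale → Spruce → Fern → Knoll → Oak: 17+9+6+9+8+3+18 = 70
Oak → Quarry → Upland → Dale → Fern → Knoll → Spruce → Oak: 17+9+6+1+3+5+23 = 64
Oak → Quarry → Upland → Dale → Fern → Spruce → Knoll → Oak: 17+9+6+1+8+5+18 = 64
Oak → Quarry → Upland → Knoll → Dale → Spruce → Fern → Oak: 17+9+10+4+9+8+15 = 72
Oak → Quarry → Upland → Knoll → Dale → Fern → Spruce → Oak: 17+9+10+4+1+8+23 = 72
… (352 more)
Oak → Quarry → Knoll → Spruce → Fern → Dale → Upland → Oak: 17+1+5+8+1+6+8 = 46  ← best
The minimum is 46.
One optimal route: Oak → Quarry → Knoll → Spruce → Fern → Dale → Upland → Oak (or its reverse).

Shortest round trip = 46 km.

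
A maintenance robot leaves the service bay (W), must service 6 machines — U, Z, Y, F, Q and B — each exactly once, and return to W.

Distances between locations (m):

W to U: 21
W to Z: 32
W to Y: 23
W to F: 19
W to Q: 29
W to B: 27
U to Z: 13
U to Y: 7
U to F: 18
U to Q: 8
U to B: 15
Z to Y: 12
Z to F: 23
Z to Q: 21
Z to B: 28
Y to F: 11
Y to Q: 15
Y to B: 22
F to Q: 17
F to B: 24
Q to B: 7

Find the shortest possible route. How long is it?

W→U→Z→Y→F→Q→B→W: 21+13+12+11+17+7+27 = 108
W→U→Z→Y→F→B→Q→W: 21+13+12+11+24+7+29 = 117
W→U→Z→Y→Q→F→B→W: 21+13+12+15+17+24+27 = 129
W→U→Z→Y→Q→B→F→W: 21+13+12+15+7+24+19 = 111
W→U→Z→Y→B→F→Q→W: 21+13+12+22+24+17+29 = 138
W→U→Z→Y→B→Q→F→W: 21+13+12+22+7+17+19 = 111
W→U→Z→F→Y→Q→B→W: 21+13+23+11+15+7+27 = 117
W→U→Z→F→Y→B→Q→W: 21+13+23+11+22+7+29 = 126
… (352 more)
W→F→Y→Z→U→Q→B→W: 19+11+12+13+8+7+27 = 97  ← best
The minimum is 97.
One optimal route: W → F → Y → Z → U → Q → B → W (or its reverse).

Minimum total distance: 97 m.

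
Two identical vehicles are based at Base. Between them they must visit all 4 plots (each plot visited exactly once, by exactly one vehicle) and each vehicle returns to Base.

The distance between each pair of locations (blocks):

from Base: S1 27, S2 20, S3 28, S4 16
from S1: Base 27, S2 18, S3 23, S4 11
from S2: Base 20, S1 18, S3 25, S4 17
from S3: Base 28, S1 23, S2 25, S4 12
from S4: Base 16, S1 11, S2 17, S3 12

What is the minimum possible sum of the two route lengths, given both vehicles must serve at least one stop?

Check every non-empty split of the stops between the two vehicles; for each half take its own optimal tour:
  {S1} + {S2, S3, S4}: 54 + 73 = 127
  {S2} + {S1, S3, S4}: 40 + 78 = 118
  {S1, S2} + {S3, S4}: 65 + 56 = 121
  {S3} + {S1, S2, S4}: 56 + 65 = 121
  {S1, S3} + {S2, S4}: 78 + 53 = 131
  {S2, S3} + {S1, S4}: 73 + 54 = 127
  … (7 splits in total)
Best: vehicle 1 Base → S2 → Base = 40; vehicle 2 Base → S1 → S3 → S4 → Base = 78; combined 118.

Minimum combined distance: 118 blocks.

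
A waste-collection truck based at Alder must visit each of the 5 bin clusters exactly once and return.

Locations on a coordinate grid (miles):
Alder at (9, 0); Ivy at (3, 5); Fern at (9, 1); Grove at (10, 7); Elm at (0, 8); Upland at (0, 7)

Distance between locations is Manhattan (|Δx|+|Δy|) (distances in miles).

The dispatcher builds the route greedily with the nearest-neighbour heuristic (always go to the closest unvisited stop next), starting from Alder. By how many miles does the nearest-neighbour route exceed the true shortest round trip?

The nearest-neighbour route is 4 miles longer than optimal.

Alder: Fern=1, Grove=8, Ivy=11, Upland=16, Elm=17 ⇒ Fern
Fern: Grove=7, Ivy=10, Upland=15, Elm=16 ⇒ Grove
Grove: Ivy=9, Upland=10, Elm=11 ⇒ Ivy
Ivy: Upland=5, Elm=6 ⇒ Upland
Upland: Elm=1 ⇒ Elm
NN route Alder → Fern → Grove → Ivy → Upland → Elm → Alder costs 40.
Optimal: Alder → Ivy → Elm → Upland → Grove → Fern → Alder costs 36 (by enumerating all 60 distinct tours).
Excess = 40 − 36 = 4.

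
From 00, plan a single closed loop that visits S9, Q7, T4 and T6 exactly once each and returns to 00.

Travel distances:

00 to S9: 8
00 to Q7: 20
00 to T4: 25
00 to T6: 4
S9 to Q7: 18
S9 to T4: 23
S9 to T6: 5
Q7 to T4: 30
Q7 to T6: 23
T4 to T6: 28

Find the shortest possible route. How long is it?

82 — the shortest possible round trip.

00 - S9 - Q7 - T4 - T6 - 00: 8+18+30+28+4 = 88
00 - S9 - Q7 - T6 - T4 - 00: 8+18+23+28+25 = 102
00 - S9 - T4 - Q7 - T6 - 00: 8+23+30+23+4 = 88
00 - S9 - T4 - T6 - Q7 - 00: 8+23+28+23+20 = 102
00 - S9 - T6 - Q7 - T4 - 00: 8+5+23+30+25 = 91
00 - S9 - T6 - T4 - Q7 - 00: 8+5+28+30+20 = 91
00 - Q7 - S9 - T4 - T6 - 00: 20+18+23+28+4 = 93
00 - Q7 - S9 - T6 - T4 - 00: 20+18+5+28+25 = 96
00 - Q7 - T4 - S9 - T6 - 00: 20+30+23+5+4 = 82
00 - Q7 - T6 - S9 - T4 - 00: 20+23+5+23+25 = 96
00 - T4 - S9 - Q7 - T6 - 00: 25+23+18+23+4 = 93
00 - T4 - Q7 - S9 - T6 - 00: 25+30+18+5+4 = 82
The minimum is 82.
One optimal route: 00 → Q7 → T4 → S9 → T6 → 00 (or its reverse).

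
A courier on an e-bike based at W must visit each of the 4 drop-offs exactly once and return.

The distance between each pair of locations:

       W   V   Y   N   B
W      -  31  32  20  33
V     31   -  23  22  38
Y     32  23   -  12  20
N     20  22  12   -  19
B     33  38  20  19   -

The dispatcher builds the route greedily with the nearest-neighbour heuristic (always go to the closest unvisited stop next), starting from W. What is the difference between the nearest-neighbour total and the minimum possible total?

W: N=20, V=31, Y=32, B=33 ⇒ N
N: Y=12, B=19, V=22 ⇒ Y
Y: B=20, V=23 ⇒ B
B: V=38 ⇒ V
NN route W → N → Y → B → V → W costs 121.
Optimal: W → V → Y → B → N → W costs 113 (by enumerating all 12 distinct tours).
Excess = 121 − 113 = 8.

The nearest-neighbour route is 8 longer than optimal.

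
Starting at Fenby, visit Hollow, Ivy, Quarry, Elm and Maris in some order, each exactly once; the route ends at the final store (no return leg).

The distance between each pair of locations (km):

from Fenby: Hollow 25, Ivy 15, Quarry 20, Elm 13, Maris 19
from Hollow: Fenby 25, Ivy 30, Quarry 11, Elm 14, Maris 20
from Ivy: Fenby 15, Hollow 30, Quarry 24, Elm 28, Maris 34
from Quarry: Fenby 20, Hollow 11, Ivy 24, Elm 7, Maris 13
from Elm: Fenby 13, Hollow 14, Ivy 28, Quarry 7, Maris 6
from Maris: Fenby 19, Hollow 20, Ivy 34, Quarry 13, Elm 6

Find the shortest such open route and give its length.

Shortest open route: 69 km.

There are 5! = 120 possible orderings.
Fenby → Hollow → Ivy → Quarry → Elm → Maris: 25+30+24+7+6 = 92
Fenby → Hollow → Ivy → Quarry → Maris → Elm: 25+30+24+13+6 = 98
Fenby → Hollow → Ivy → Elm → Quarry → Maris: 25+30+28+7+13 = 103
Fenby → Hollow → Ivy → Elm → Maris → Quarry: 25+30+28+6+13 = 102
Fenby → Hollow → Ivy → Maris → Quarry → Elm: 25+30+34+13+7 = 109
Fenby → Hollow → Ivy → Maris → Elm → Quarry: 25+30+34+6+7 = 102
Fenby → Hollow → Quarry → Ivy → Elm → Maris: 25+11+24+28+6 = 94
Fenby → Hollow → Quarry → Ivy → Maris → Elm: 25+11+24+34+6 = 100
Fenby → Hollow → Quarry → Elm → Ivy → Maris: 25+11+7+28+34 = 105
Fenby → Hollow → Quarry → Elm → Maris → Ivy: 25+11+7+6+34 = 83
Fenby → Hollow → Quarry → Maris → Ivy → Elm: 25+11+13+34+28 = 111
Fenby → Hollow → Quarry → Maris → Elm → Ivy: 25+11+13+6+28 = 83
Fenby → Hollow → Elm → Ivy → Quarry → Maris: 25+14+28+24+13 = 104
Fenby → Hollow → Elm → Ivy → Maris → Quarry: 25+14+28+34+13 = 114
… (106 more)
Fenby → Ivy → Hollow → Quarry → Elm → Maris: 15+30+11+7+6 = 69  ← best
The minimum is 69.
One shortest path: Fenby → Ivy → Hollow → Quarry → Elm → Maris.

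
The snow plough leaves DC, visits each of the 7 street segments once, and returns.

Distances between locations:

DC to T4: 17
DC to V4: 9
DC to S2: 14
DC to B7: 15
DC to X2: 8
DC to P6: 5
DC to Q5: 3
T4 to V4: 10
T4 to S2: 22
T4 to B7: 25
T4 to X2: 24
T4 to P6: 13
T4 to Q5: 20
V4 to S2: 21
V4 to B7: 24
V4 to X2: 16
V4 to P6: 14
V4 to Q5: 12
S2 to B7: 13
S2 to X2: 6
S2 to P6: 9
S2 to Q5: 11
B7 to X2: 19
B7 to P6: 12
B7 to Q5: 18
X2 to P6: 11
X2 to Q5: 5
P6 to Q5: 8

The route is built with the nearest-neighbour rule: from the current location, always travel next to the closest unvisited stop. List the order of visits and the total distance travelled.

DC → [Q5:3 / P6:5 / X2:8 / V4:9 / S2:14 / B7:15 / T4:17] → Q5 (3)
Q5 → [X2:5 / P6:8 / S2:11 / V4:12 / B7:18 / T4:20] → X2 (5)
X2 → [S2:6 / P6:11 / V4:16 / B7:19 / T4:24] → S2 (6)
S2 → [P6:9 / B7:13 / V4:21 / T4:22] → P6 (9)
P6 → [B7:12 / T4:13 / V4:14] → B7 (12)
B7 → [V4:24 / T4:25] → V4 (24)
V4 → [T4:10] → T4 (10)
Return T4→DC: 17.
Total = 3 + 5 + 6 + 9 + 12 + 24 + 10 + 17 = 86.

86 along DC → Q5 → X2 → S2 → P6 → B7 → V4 → T4 → DC.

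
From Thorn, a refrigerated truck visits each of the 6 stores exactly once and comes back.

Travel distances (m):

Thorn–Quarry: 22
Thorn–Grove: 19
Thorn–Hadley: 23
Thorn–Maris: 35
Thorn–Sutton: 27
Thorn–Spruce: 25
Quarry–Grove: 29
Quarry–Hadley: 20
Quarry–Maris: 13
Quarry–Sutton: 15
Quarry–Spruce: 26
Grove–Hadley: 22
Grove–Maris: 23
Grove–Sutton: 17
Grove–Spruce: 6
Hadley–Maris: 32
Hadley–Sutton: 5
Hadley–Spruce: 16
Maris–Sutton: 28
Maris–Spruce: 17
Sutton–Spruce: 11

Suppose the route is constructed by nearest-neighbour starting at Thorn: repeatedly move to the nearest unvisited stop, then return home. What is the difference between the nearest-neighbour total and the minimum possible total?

From Thorn: Grove=19, Quarry=22, Hadley=23, Spruce=25, Sutton=27, Maris=35 → choose Grove (19).
From Grove: Spruce=6, Sutton=17, Hadley=22, Maris=23, Quarry=29 → choose Spruce (6).
From Spruce: Sutton=11, Hadley=16, Maris=17, Quarry=26 → choose Sutton (11).
From Sutton: Hadley=5, Quarry=15, Maris=28 → choose Hadley (5).
From Hadley: Quarry=20, Maris=32 → choose Quarry (20).
From Quarry: Maris=13 → choose Maris (13).
NN route Thorn → Grove → Spruce → Sutton → Hadley → Quarry → Maris → Thorn costs 109.
Optimal: Thorn → Grove → Spruce → Maris → Quarry → Sutton → Hadley → Thorn costs 98 (by enumerating all 360 distinct tours).
Excess = 109 − 98 = 11.

The nearest-neighbour route is 11 m longer than optimal.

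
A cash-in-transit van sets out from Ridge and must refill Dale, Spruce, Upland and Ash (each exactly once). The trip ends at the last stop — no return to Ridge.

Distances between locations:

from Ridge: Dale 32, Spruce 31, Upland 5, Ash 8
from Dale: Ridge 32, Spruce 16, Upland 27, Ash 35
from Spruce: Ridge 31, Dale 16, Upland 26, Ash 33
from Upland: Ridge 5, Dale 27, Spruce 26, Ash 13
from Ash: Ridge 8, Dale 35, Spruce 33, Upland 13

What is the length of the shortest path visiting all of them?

There are 4! = 24 possible orderings.
Ridge → Dale → Spruce → Upland → Ash: 32+16+26+13 = 87
Ridge → Dale → Spruce → Ash → Upland: 32+16+33+13 = 94
Ridge → Dale → Upland → Spruce → Ash: 32+27+26+33 = 118
Ridge → Dale → Upland → Ash → Spruce: 32+27+13+33 = 105
Ridge → Dale → Ash → Spruce → Upland: 32+35+33+26 = 126
Ridge → Dale → Ash → Upland → Spruce: 32+35+13+26 = 106
Ridge → Spruce → Dale → Upland → Ash: 31+16+27+13 = 87
Ridge → Spruce → Dale → Ash → Upland: 31+16+35+13 = 95
Ridge → Spruce → Upland → Dale → Ash: 31+26+27+35 = 119
Ridge → Spruce → Upland → Ash → Dale: 31+26+13+35 = 105
Ridge → Spruce → Ash → Dale → Upland: 31+33+35+27 = 126
Ridge → Spruce → Ash → Upland → Dale: 31+33+13+27 = 104
Ridge → Upland → Dale → Spruce → Ash: 5+27+16+33 = 81
Ridge → Upland → Dale → Ash → Spruce: 5+27+35+33 = 100
… (10 more)
Ridge → Ash → Upland → Spruce → Dale: 8+13+26+16 = 63  ← best
The minimum is 63.
One shortest path: Ridge → Ash → Upland → Spruce → Dale.

Shortest open route: 63.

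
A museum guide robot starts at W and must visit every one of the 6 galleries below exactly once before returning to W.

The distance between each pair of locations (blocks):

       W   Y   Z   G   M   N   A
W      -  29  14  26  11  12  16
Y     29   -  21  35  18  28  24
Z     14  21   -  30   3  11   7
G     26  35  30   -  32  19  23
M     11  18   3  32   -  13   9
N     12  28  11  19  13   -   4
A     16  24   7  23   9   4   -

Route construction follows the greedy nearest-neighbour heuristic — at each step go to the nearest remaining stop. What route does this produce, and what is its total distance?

Nearest-neighbour total = 108 blocks; route W → M → Z → A → N → G → Y → W.

W → [M:11 / N:12 / Z:14 / A:16 / G:26 / Y:29] → M (11)
M → [Z:3 / A:9 / N:13 / Y:18 / G:32] → Z (3)
Z → [A:7 / N:11 / Y:21 / G:30] → A (7)
A → [N:4 / G:23 / Y:24] → N (4)
N → [G:19 / Y:28] → G (19)
G → [Y:35] → Y (35)
Return Y→W: 29.
Total = 11 + 3 + 7 + 4 + 19 + 35 + 29 = 108.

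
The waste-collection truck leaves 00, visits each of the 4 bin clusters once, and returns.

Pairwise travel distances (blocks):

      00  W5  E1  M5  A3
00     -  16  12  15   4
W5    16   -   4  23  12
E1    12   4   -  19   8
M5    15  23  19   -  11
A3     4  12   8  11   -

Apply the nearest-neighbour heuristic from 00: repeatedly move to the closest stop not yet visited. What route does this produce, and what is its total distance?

54 blocks along 00 → A3 → E1 → W5 → M5 → 00.

00 → [A3:4 / E1:12 / M5:15 / W5:16] → A3 (4)
A3 → [E1:8 / M5:11 / W5:12] → E1 (8)
E1 → [W5:4 / M5:19] → W5 (4)
W5 → [M5:23] → M5 (23)
Return M5→00: 15.
Total = 4 + 8 + 4 + 23 + 15 = 54.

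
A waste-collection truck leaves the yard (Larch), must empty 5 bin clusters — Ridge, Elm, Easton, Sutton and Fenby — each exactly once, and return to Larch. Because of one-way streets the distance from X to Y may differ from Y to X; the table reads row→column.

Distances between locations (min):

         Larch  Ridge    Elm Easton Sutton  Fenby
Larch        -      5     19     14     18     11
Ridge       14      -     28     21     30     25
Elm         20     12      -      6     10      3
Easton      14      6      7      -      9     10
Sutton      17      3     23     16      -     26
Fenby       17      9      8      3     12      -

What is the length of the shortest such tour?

Larch - Ridge - Elm - Easton - Sutton - Fenby - Larch: 5+28+6+9+26+17 = 91
Larch - Ridge - Elm - Easton - Fenby - Sutton - Larch: 5+28+6+10+12+17 = 78
Larch - Ridge - Elm - Sutton - Easton - Fenby - Larch: 5+28+10+16+10+17 = 86
Larch - Ridge - Elm - Sutton - Fenby - Easton - Larch: 5+28+10+26+3+14 = 86
Larch - Ridge - Elm - Fenby - Easton - Sutton - Larch: 5+28+3+3+9+17 = 65
Larch - Ridge - Elm - Fenby - Sutton - Easton - Larch: 5+28+3+12+16+14 = 78
Larch - Ridge - Easton - Elm - Sutton - Fenby - Larch: 5+21+7+10+26+17 = 86
Larch - Ridge - Easton - Elm - Fenby - Sutton - Larch: 5+21+7+3+12+17 = 65
Larch - Ridge - Easton - Sutton - Elm - Fenby - Larch: 5+21+9+23+3+17 = 78
Larch - Ridge - Easton - Sutton - Fenby - Elm - Larch: 5+21+9+26+8+20 = 89
Larch - Ridge - Easton - Fenby - Elm - Sutton - Larch: 5+21+10+8+10+17 = 71
Larch - Ridge - Easton - Fenby - Sutton - Elm - Larch: 5+21+10+12+23+20 = 91
Larch - Ridge - Sutton - Elm - Easton - Fenby - Larch: 5+30+23+6+10+17 = 91
Larch - Ridge - Sutton - Elm - Fenby - Easton - Larch: 5+30+23+3+3+14 = 78
… (106 more)
Larch - Fenby - Easton - Elm - Sutton - Ridge - Larch: 11+3+7+10+3+14 = 48  ← best
The minimum is 48.
One optimal route: Larch → Fenby → Easton → Elm → Sutton → Ridge → Larch.

Minimum total distance: 48 min.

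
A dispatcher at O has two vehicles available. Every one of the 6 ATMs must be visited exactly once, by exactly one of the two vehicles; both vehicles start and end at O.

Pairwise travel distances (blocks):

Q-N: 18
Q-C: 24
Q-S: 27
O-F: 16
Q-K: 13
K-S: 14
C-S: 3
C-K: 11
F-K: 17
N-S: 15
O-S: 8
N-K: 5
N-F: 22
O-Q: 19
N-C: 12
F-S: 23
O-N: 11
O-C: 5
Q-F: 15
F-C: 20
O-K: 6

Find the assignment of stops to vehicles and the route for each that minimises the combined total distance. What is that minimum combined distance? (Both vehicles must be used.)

Minimum combined distance: 76 blocks.

Check every non-empty split of the stops between the two vehicles; for each half take its own optimal tour:
  {Q} + {N, F, C, K, S}: 38 + 61 = 99
  {N} + {Q, F, C, K, S}: 22 + 65 = 87
  {Q, N} + {F, C, K, S}: 48 + 54 = 102
  {F} + {Q, N, C, K, S}: 32 + 60 = 92
  {Q, F} + {N, C, K, S}: 50 + 34 = 84
  {N, F} + {Q, C, K, S}: 49 + 54 = 103
  … (31 splits in total)
  {Q, N, F, K} + {C, S}: 60 + 16 = 76  ← best
Best: vehicle 1 O → N → K → Q → F → O = 60; vehicle 2 O → C → S → O = 16; combined 76.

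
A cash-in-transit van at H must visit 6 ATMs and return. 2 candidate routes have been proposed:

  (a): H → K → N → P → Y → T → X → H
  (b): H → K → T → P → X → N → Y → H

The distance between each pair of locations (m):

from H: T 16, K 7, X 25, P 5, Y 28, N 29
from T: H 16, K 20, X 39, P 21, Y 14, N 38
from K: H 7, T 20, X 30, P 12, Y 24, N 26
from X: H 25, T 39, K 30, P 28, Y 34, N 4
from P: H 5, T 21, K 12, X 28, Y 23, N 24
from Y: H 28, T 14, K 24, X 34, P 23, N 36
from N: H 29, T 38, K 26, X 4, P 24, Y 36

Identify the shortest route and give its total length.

(a): 7 + 26 + 24 + 23 + 14 + 39 + 25 = 158
(b): 7 + 20 + 21 + 28 + 4 + 36 + 28 = 144

144 m — (b) is the shortest.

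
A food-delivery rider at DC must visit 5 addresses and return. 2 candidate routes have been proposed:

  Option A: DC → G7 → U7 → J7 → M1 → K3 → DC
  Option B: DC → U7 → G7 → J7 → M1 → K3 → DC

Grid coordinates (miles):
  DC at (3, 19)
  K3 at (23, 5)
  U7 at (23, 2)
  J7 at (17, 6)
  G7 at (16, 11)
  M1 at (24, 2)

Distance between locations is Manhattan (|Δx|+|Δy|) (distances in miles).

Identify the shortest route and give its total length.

Shortest is Option A, total 96 miles.

Option A: 21 + 16 + 10 + 11 + 4 + 34 = 96
Option B: 37 + 16 + 6 + 11 + 4 + 34 = 108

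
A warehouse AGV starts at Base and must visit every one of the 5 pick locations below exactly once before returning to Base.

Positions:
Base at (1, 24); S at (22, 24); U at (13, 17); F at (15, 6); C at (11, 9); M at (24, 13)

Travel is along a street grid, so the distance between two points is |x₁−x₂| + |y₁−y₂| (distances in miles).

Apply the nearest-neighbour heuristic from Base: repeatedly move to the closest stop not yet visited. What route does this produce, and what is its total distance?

Total distance 86 miles via the nearest-neighbour route Base → U → C → F → M → S → Base.

At Base the remaining stops are U 19, S 21, C 25, F 32, M 34; go to U.
At U the remaining stops are C 10, F 13, M 15, S 16; go to C.
At C the remaining stops are F 7, M 17, S 26; go to F.
At F the remaining stops are M 16, S 25; go to M.
At M the remaining stops are S 13; go to S.
Return S→Base: 21.
Total = 19 + 10 + 7 + 16 + 13 + 21 = 86.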